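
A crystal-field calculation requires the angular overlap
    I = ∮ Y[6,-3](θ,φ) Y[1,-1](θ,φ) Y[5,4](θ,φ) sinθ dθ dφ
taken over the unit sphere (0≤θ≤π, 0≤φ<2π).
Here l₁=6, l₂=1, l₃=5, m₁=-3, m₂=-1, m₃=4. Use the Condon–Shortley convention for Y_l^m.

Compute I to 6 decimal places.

-0.070770

Rules hold: Σm=0, L=12 even, 5≤5≤7.
N = 13·3·11 = 429
Δ = 2!·10!·0!/13! = 1/858
Racah Σ t=1..1: t=1:−1/14400 = -1/14400
⇒ 3j(6 1 5; 0 0 0)² = 6/143, sgn +1
Racah Σ t=0..0: t=0:+1/725760 = 1/725760
⇒ 3j(6 1 5; -3 -1 4)² = 1/286, sgn -1
4πI² = N·(3j₀)²·(3jₘ)² = 9/143
I = -1·√(0.0629371/4π) = -0.07076985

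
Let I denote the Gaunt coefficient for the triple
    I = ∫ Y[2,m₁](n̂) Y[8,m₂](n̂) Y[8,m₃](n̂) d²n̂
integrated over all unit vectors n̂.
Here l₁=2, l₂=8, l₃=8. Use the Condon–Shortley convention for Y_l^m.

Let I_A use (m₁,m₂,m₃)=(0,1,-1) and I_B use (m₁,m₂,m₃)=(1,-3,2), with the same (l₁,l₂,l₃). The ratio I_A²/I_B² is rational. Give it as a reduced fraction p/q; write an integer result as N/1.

529/275

l's match ⇒ only the (l;m) 3-j factors differ between A and B.
A: triangle coeff Δ(2,8,8) = 1/348840; Σ_t [0,2]: t=0:+1/174182400 t=1:−1/29030400 t=2:+1/101606400 = -23/1219276800; (3j)²=529/38760 [(2 8 8; 0 1 -1)], sign=+1
B: triangle coeff Δ(2,8,8) = 1/348840; Σ_t [0,1]: t=0:+1/87091200 t=1:−1/174182400 = 1/174182400; (3j)²=55/7752 [(2 8 8; 1 -3 2)], sign=+1
I_A²/I_B² = (529/38760)/(55/7752) = 529/275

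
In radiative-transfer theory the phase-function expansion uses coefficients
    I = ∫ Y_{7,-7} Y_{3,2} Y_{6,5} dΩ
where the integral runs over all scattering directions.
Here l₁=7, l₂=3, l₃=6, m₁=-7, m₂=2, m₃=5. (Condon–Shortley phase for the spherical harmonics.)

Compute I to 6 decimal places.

m-sum 0 ✓  L=16 even ✓  4≤6≤10 ✓
Π(2lᵢ+1) = 15×7×13 = 1365
triangle coeff Δ(7,3,6) = 1/2042040
Σ_t [1,3]: t=1:−1/207360 t=2:+1/57600 t=3:−1/207360 = 1/129600
(3j)²=168/12155 [(7 3 6; 0 0 0)], sign=+1
Σ_t [4,4]: t=4:+1/87091200 = 1/87091200
(3j)²=11/408 [(7 3 6; -7 2 5)], sign=-1
⇒ 4πI² = 147/289
I = (-1)√(147/289/(4π)) = -0.20118927

-0.201189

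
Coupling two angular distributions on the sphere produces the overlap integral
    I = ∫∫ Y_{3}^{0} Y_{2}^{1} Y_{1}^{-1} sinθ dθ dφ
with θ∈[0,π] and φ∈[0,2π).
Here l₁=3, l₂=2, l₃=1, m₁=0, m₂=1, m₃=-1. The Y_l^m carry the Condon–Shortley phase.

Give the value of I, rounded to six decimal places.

0.143048

m-sum 0 ✓  L=6 even ✓  1≤1≤5 ✓
Π(2lᵢ+1) = 7×5×3 = 105
triangle coeff Δ(3,2,1) = 1/105
Σ_t [2,2]: t=2:+1/4 = 1/4
(3j)²=3/35 [(3 2 1; 0 0 0)], sign=-1
Σ_t [3,3]: t=3:−1/12 = -1/12
(3j)²=1/35 [(3 2 1; 0 1 -1)], sign=-1
⇒ 4πI² = 9/35
I = (+1)√(9/35/(4π)) = 0.14304817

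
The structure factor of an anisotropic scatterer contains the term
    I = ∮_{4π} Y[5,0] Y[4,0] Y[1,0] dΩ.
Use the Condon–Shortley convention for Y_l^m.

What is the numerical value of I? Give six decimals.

0.245532

Rules hold: Σm=0, L=10 even, 1≤1≤9.
N = 11·9·3 = 297
Δ = 8!·2!·0!/11! = 1/495
Racah Σ t=4..4: t=4:+1/576 = 1/576
⇒ 3j(5 4 1; 0 0 0)² = 5/99, sgn -1
(m-triple is (0,0,0) — same symbol as above.)
4πI² = N·(3j₀)²·(3jₘ)² = 25/33
I = +1·√(0.757576/4π) = 0.24553200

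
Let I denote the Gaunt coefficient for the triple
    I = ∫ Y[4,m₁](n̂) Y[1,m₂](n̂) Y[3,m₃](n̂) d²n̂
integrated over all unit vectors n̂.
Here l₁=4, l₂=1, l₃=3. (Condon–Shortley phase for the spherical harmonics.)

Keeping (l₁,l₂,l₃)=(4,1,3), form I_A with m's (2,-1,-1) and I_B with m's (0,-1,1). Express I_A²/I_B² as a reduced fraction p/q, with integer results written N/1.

Shared (l₁,l₂,l₃)=(4,1,3): N and (l;000)² cancel in I_A²/I_B².
A: Δ = 2!·6!·0!/9! = 1/252; Racah Σ t=0..0: t=0:+1/96 = 1/96; ⇒ 3j(4 1 3; 2 -1 -1)² = 5/84, sgn +1
B: Δ = 2!·6!·0!/9! = 1/252; Racah Σ t=0..0: t=0:+1/96 = 1/96; ⇒ 3j(4 1 3; 0 -1 1)² = 1/42, sgn +1
I_A²/I_B² = (5/84)/(1/42) = 5/2

5/2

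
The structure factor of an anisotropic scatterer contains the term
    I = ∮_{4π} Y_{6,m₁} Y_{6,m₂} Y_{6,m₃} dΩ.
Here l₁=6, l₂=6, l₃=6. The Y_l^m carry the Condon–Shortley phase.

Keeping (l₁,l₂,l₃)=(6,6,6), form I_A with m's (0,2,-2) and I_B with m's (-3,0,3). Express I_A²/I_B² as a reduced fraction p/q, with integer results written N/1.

484/1849

Same 6,6,6: normalisation and zero-m 3j drop out of the ratio.
A: Δ: 6! 6! 6! / 19! → 1/325909584; sum: t=2:+1/1658880 t=3:−1/155520 t=4:+1/110592 t=5:−1/518400 t=6:+1/24883200 = 11/8294400; 3j²(6 6 6; 0 2 -2) = Δ·Π!·Σ² = 11/4199  (sign +1)
B: Δ: 6! 6! 6! / 19! → 1/325909584; sum: t=3:−1/933120 t=4:+1/276480 t=5:−1/691200 t=6:+1/18662400 = 43/37324800; 3j²(6 6 6; -3 0 3) = Δ·Π!·Σ² = 1849/184756  (sign -1)
I_A²/I_B² = (11/4199)/(1849/184756) = 484/1849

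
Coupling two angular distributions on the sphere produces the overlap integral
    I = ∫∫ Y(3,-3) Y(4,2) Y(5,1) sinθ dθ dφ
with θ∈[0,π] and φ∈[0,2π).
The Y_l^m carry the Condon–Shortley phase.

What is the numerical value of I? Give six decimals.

0.143662

Checks pass: Σm=0; 12 even; l₃=5∈[1,7].
(2·3+1)(2·4+1)(2·5+1) = 693
Δ: 2! 4! 6! / 13! → 1/180180
sum: t=0:+1/576 t=1:−1/144 t=2:+1/576 = -1/288
3j²(3 4 5; 0 0 0) = Δ·Π!·Σ² = 20/1001  (sign +1)
sum: t=2:+1/2304 = 1/2304
3j²(3 4 5; -3 2 1) = Δ·Π!·Σ² = 75/4004  (sign +1)
combine: 4πI² = 693·20/1001·75/4004 = 3375/13013
take √, sign +1: I = 0.14366244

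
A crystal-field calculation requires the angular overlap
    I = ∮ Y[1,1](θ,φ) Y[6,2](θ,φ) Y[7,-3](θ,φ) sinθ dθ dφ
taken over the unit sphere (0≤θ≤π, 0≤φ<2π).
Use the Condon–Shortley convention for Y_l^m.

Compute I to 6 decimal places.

-0.234717

Rules hold: Σm=0, L=14 even, 5≤7≤7.
N = 3·13·15 = 585
Δ = 0!·2!·12!/15! = 1/1365
Racah Σ t=0..0: t=0:+1/518400 = 1/518400
⇒ 3j(1 6 7; 0 0 0)² = 7/195, sgn -1
Racah Σ t=0..0: t=0:+1/1935360 = 1/1935360
⇒ 3j(1 6 7; 1 2 -3)² = 3/91, sgn +1
4πI² = N·(3j₀)²·(3jₘ)² = 9/13
I = -1·√(0.692308/4π) = -0.23471705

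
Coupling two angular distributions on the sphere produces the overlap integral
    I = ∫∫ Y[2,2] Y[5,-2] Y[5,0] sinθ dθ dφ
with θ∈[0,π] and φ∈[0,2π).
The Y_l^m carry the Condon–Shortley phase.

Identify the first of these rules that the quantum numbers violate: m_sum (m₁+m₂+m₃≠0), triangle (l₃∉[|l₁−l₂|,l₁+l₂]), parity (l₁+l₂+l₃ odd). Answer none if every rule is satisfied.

m₁+m₂+m₃ = 2 − 2 + 0 = 0  ✓
triangle: |2−5|=3 ≤ l₃=5 ≤ 2+5=7  ✓
parity: l₁+l₂+l₃ = 12 is even  ✓

none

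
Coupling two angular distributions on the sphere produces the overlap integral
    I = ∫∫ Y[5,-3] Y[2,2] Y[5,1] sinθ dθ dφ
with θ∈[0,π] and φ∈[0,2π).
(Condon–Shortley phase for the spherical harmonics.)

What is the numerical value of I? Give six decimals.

0.171169

Rules hold: Σm=0, L=12 even, 3≤5≤7.
N = 11·5·11 = 605
Δ = 2!·8!·2!/13! = 1/38610
Racah Σ t=0..2: t=0:+1/2880 t=1:−1/576 t=2:+1/2880 = -1/960
⇒ 3j(5 2 5; 0 0 0)² = 10/429, sgn +1
Racah Σ t=2..2: t=2:+1/5760 = 1/5760
⇒ 3j(5 2 5; -3 2 1)² = 56/2145, sgn +1
4πI² = N·(3j₀)²·(3jₘ)² = 560/1521
I = +1·√(0.368179/4π) = 0.17116875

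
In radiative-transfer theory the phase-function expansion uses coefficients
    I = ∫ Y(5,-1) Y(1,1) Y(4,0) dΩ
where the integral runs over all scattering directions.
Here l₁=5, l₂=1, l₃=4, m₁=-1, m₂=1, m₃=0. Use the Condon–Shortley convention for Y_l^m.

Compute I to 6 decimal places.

Rules hold: Σm=0, L=10 even, 4≤4≤6.
N = 11·3·9 = 297
Δ = 2!·8!·0!/11! = 1/495
Racah Σ t=1..1: t=1:−1/576 = -1/576
⇒ 3j(5 1 4; 0 0 0)² = 5/99, sgn -1
Racah Σ t=2..2: t=2:+1/1152 = 1/1152
⇒ 3j(5 1 4; -1 1 0)² = 1/33, sgn +1
4πI² = N·(3j₀)²·(3jₘ)² = 5/11
I = -1·√(0.454545/4π) = -0.19018827

-0.190188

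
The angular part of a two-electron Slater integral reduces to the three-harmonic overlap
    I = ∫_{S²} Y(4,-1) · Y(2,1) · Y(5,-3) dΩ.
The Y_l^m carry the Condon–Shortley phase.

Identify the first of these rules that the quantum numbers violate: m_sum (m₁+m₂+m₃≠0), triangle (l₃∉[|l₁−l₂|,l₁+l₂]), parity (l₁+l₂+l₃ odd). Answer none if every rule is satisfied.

Σmᵢ = -3  ✗
l₃∈[|l₁−l₂|,l₁+l₂]=[2,6], have l₃=5
Σlᵢ = 11 ⇒ odd

m_sum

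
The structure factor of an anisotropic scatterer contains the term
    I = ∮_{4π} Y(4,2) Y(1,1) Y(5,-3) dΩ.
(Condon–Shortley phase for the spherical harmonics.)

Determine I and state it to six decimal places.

Rules hold: Σm=0, L=10 even, 3≤5≤5.
N = 9·3·11 = 297
Δ = 0!·8!·2!/11! = 1/495
Racah Σ t=0..0: t=0:+1/576 = 1/576
⇒ 3j(4 1 5; 0 0 0)² = 5/99, sgn -1
Racah Σ t=0..0: t=0:+1/2880 = 1/2880
⇒ 3j(4 1 5; 2 1 -3)² = 28/495, sgn +1
4πI² = N·(3j₀)²·(3jₘ)² = 28/33
I = -1·√(0.848485/4π) = -0.25984664

-0.259847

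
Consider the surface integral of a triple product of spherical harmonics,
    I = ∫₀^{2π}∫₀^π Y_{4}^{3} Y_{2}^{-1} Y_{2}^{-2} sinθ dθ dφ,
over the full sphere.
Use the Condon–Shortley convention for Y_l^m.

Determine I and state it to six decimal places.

Rules hold: Σm=0, L=8 even, 2≤2≤6.
N = 9·5·5 = 225
Δ = 4!·4!·0!/9! = 1/630
Racah Σ t=2..2: t=2:+1/16 = 1/16
⇒ 3j(4 2 2; 0 0 0)² = 2/35, sgn +1
Racah Σ t=1..1: t=1:−1/144 = -1/144
⇒ 3j(4 2 2; 3 -1 -2)² = 1/18, sgn -1
4πI² = N·(3j₀)²·(3jₘ)² = 5/7
I = -1·√(0.714286/4π) = -0.23841361

-0.238414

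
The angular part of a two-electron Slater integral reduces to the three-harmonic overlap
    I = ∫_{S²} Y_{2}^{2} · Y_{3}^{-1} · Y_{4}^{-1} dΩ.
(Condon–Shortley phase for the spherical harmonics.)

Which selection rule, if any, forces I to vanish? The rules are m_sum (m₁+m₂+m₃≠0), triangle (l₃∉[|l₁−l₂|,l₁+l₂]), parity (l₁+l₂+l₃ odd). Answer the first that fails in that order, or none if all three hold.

Σmᵢ = 0  ✓
l₃∈[|l₁−l₂|,l₁+l₂]=[1,5], have l₃=4  ✓
Σlᵢ = 9 ⇒ odd  ✗

parity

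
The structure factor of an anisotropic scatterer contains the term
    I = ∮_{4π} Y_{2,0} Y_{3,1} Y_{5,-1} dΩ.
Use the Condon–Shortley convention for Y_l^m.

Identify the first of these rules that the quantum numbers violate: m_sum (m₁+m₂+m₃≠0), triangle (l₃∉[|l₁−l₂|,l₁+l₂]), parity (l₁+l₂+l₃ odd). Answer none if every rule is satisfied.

none

m₁+m₂+m₃ = 0 + 1 − 1 = 0  ✓
triangle: |2−3|=1 ≤ l₃=5 ≤ 2+3=5  ✓
parity: l₁+l₂+l₃ = 10 is even  ✓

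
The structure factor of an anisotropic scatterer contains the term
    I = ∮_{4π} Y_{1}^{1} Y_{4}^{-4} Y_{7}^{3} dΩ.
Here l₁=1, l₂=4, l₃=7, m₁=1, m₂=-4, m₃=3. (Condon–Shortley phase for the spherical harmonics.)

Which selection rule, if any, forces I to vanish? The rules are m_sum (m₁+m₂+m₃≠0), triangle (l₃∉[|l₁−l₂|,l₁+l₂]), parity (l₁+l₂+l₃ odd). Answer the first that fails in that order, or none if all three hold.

triangle

azimuthal sum: 1 − 4 + 3 = 0  ✓
3 ≤ 7 ≤ 5 (triangle on l)  ✗
L = 1 + 4 + 7 = 12 (even)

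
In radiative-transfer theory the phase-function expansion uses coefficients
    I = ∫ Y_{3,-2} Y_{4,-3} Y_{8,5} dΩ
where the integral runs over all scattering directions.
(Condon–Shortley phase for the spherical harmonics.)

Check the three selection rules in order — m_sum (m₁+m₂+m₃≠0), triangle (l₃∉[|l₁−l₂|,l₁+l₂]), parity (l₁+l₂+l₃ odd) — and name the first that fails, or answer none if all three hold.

triangle

m₁+m₂+m₃ = -2 − 3 + 5 = 0  ✓
triangle: |3−4|=1 ≤ l₃=8 ≤ 3+4=7  ✗
parity: l₁+l₂+l₃ = 15 is odd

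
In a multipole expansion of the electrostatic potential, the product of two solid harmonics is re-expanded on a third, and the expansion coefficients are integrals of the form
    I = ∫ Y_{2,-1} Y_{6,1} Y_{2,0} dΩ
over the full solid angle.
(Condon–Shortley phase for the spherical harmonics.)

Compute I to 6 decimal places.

l₃=2 ∉ [4,8] — triangle fails ⇒ I = 0

0.000000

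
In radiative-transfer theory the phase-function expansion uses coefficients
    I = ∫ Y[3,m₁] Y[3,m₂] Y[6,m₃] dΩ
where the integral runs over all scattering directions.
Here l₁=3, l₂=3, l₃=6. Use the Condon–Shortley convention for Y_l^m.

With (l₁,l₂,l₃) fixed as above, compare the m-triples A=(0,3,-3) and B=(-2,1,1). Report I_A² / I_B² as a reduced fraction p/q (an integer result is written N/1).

Same 3,3,6: normalisation and zero-m 3j drop out of the ratio.
A: Δ: 0! 6! 6! / 13! → 1/12012; sum: t=0:+1/25920 = 1/25920; 3j²(3 3 6; 0 3 -3) = Δ·Π!·Σ² = 1/143  (sign -1)
B: Δ: 0! 6! 6! / 13! → 1/12012; sum: t=0:+1/5760 = 1/5760; 3j²(3 3 6; -2 1 1) = Δ·Π!·Σ² = 5/572  (sign -1)
I_A²/I_B² = (1/143)/(5/572) = 4/5

4/5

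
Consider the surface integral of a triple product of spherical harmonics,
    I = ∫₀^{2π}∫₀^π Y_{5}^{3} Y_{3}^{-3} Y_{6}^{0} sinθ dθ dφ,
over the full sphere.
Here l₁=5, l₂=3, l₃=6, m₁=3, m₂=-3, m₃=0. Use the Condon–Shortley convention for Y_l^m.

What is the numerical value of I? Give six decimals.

Checks pass: Σm=0; 14 even; l₃=6∈[2,8].
(2·5+1)(2·3+1)(2·6+1) = 1001
Δ: 2! 8! 4! / 15! → 1/675675
sum: t=0:+1/8640 t=1:−1/2304 t=2:+1/8640 = -7/34560
3j²(5 3 6; 0 0 0) = Δ·Π!·Σ² = 7/429  (sign -1)
sum: t=0:+1/69120 = 1/69120
3j²(5 3 6; 3 -3 0) = Δ·Π!·Σ² = 4/429  (sign +1)
combine: 4πI² = 1001·7/429·4/429 = 196/1287
take √, sign -1: I = -0.11008644

-0.110086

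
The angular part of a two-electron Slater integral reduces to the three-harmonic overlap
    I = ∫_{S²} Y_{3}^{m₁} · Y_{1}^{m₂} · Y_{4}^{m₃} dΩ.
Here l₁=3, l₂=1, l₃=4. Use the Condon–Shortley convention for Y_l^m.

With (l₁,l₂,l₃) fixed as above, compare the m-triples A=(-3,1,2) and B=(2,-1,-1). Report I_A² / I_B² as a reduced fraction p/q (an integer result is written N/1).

1/3

Shared (l₁,l₂,l₃)=(3,1,4): N and (l;000)² cancel in I_A²/I_B².
A: Δ = 0!·6!·2!/9! = 1/252; Racah Σ t=0..0: t=0:+1/1440 = 1/1440; ⇒ 3j(3 1 4; -3 1 2)² = 1/252, sgn +1
B: Δ = 0!·6!·2!/9! = 1/252; Racah Σ t=0..0: t=0:+1/240 = 1/240; ⇒ 3j(3 1 4; 2 -1 -1)² = 1/84, sgn -1
I_A²/I_B² = (1/252)/(1/84) = 1/3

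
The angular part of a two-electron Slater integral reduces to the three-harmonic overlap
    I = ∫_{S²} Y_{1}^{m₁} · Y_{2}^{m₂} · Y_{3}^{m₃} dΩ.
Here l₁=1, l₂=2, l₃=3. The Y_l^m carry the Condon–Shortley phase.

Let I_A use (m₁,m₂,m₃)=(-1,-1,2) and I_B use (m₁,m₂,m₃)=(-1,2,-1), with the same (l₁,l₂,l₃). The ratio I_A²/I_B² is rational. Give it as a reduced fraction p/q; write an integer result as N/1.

10/1

Same 1,2,3: normalisation and zero-m 3j drop out of the ratio.
A: Δ: 0! 2! 4! / 7! → 1/105; sum: t=0:+1/12 = 1/12; 3j²(1 2 3; -1 -1 2) = Δ·Π!·Σ² = 2/21  (sign -1)
B: Δ: 0! 2! 4! / 7! → 1/105; sum: t=0:+1/48 = 1/48; 3j²(1 2 3; -1 2 -1) = Δ·Π!·Σ² = 1/105  (sign +1)
I_A²/I_B² = (2/21)/(1/105) = 10/1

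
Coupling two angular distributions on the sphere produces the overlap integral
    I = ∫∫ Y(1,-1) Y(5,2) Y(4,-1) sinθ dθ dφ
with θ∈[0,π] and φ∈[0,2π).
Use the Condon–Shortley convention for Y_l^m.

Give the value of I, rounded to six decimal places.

0.225034

Checks pass: Σm=0; 10 even; l₃=4∈[4,6].
(2·1+1)(2·5+1)(2·4+1) = 297
Δ: 2! 0! 8! / 11! → 1/495
sum: t=1:−1/576 = -1/576
3j²(1 5 4; 0 0 0) = Δ·Π!·Σ² = 5/99  (sign -1)
sum: t=2:+1/1440 = 1/1440
3j²(1 5 4; -1 2 -1) = Δ·Π!·Σ² = 7/165  (sign -1)
combine: 4πI² = 297·5/99·7/165 = 7/11
take √, sign +1: I = 0.22503380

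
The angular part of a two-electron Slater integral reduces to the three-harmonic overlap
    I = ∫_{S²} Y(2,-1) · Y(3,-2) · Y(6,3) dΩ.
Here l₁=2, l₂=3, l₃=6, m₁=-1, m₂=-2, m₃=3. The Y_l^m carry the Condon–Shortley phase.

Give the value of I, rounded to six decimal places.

triangle: need 1≤l₃≤5, have 6; I=0

0.000000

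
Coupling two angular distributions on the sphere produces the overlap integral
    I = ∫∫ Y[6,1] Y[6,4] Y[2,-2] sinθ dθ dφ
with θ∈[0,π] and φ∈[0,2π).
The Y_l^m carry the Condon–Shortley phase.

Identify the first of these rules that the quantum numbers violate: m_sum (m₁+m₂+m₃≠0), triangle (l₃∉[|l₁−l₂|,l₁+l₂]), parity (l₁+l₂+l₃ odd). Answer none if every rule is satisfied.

azimuthal sum: 1 + 4 − 2 = 3  ✗
0 ≤ 2 ≤ 12 (triangle on l)
L = 6 + 6 + 2 = 14 (even)

m_sum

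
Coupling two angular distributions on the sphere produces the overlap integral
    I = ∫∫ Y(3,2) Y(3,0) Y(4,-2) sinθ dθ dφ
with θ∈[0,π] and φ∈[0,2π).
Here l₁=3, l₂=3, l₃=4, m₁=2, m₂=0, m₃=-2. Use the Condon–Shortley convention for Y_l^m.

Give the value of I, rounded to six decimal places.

m-sum 0 ✓  L=10 even ✓  0≤4≤6 ✓
Π(2lᵢ+1) = 7×7×9 = 441
triangle coeff Δ(3,3,4) = 1/34650
Σ_t [0,2]: t=0:+1/72 t=1:−1/16 t=2:+1/72 = -5/144
(3j)²=2/77 [(3 3 4; 0 0 0)], sign=-1
Σ_t [0,1]: t=0:+1/72 t=1:−1/96 = 1/288
(3j)²=1/462 [(3 3 4; 2 0 -2)], sign=+1
⇒ 4πI² = 3/121
I = (-1)√(3/121/(4π)) = -0.04441841

-0.044418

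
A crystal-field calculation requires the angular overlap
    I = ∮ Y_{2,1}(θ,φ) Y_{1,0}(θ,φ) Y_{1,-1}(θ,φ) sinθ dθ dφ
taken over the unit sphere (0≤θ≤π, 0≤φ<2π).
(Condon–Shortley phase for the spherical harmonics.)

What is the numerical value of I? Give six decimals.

-0.218510

Checks pass: Σm=0; 4 even; l₃=1∈[1,3].
(2·2+1)(2·1+1)(2·1+1) = 45
Δ: 2! 2! 0! / 5! → 1/30
sum: t=1:−1/1 = -1/1
3j²(2 1 1; 0 0 0) = Δ·Π!·Σ² = 2/15  (sign +1)
sum: t=1:−1/2 = -1/2
3j²(2 1 1; 1 0 -1) = Δ·Π!·Σ² = 1/10  (sign -1)
combine: 4πI² = 45·2/15·1/10 = 3/5
take √, sign -1: I = -0.21850969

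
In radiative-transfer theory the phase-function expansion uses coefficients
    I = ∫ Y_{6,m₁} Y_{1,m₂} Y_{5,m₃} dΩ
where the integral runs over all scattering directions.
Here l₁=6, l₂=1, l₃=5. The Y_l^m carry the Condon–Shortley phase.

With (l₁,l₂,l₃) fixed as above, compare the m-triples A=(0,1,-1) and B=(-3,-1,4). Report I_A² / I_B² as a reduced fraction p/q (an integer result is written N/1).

l's match ⇒ only the (l;m) 3-j factors differ between A and B.
A: triangle coeff Δ(6,1,5) = 1/858; Σ_t [2,2]: t=2:+1/34560 = 1/34560; (3j)²=5/286 [(6 1 5; 0 1 -1)], sign=+1
B: triangle coeff Δ(6,1,5) = 1/858; Σ_t [0,0]: t=0:+1/725760 = 1/725760; (3j)²=1/286 [(6 1 5; -3 -1 4)], sign=-1
I_A²/I_B² = (5/286)/(1/286) = 5/1

5/1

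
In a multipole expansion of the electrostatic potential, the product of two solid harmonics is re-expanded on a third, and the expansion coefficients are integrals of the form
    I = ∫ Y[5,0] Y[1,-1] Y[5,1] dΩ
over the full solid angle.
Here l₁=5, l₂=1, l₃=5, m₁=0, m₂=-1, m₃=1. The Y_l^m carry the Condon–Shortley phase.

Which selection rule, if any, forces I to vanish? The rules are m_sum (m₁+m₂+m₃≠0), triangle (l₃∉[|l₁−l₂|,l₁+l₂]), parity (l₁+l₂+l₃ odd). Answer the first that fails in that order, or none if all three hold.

Σmᵢ = 0  ✓
l₃∈[|l₁−l₂|,l₁+l₂]=[4,6], have l₃=5  ✓
Σlᵢ = 11 ⇒ odd  ✗

parity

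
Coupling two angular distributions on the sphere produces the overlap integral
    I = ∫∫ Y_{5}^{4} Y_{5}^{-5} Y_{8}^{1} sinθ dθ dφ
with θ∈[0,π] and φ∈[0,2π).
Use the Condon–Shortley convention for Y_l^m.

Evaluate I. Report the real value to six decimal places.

0.026014

Rules hold: Σm=0, L=18 even, 0≤8≤10.
N = 11·11·17 = 2057
Δ = 2!·8!·8!/19! = 1/37413090
Racah Σ t=0..2: t=0:+1/1036800 t=1:−1/331776 t=2:+1/1036800 = -1/921600
⇒ 3j(5 5 8; 0 0 0)² = 490/46189, sgn -1
Racah Σ t=0..0: t=0:+1/406425600 = 1/406425600
⇒ 3j(5 5 8; 4 -5 1)² = 18/46189, sgn -1
4πI² = N·(3j₀)²·(3jₘ)² = 8820/1037153
I = +1·√(0.00850405/4π) = 0.02601405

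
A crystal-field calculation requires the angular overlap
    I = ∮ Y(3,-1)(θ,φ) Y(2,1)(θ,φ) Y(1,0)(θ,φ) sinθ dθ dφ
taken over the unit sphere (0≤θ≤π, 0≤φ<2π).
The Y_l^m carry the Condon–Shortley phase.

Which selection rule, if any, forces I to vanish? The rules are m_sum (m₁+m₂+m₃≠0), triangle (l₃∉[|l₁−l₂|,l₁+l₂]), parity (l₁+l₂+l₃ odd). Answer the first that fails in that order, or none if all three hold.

none

Σmᵢ = 0  ✓
l₃∈[|l₁−l₂|,l₁+l₂]=[1,5], have l₃=1  ✓
Σlᵢ = 6 ⇒ even  ✓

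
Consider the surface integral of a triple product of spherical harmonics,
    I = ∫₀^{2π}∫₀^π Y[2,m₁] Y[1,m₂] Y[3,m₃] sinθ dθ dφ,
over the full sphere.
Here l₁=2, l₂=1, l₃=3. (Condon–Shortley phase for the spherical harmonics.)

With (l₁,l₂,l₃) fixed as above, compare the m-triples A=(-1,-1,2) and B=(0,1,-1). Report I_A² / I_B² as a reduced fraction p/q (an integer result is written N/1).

5/3

l's match ⇒ only the (l;m) 3-j factors differ between A and B.
A: triangle coeff Δ(2,1,3) = 1/105; Σ_t [0,0]: t=0:+1/12 = 1/12; (3j)²=2/21 [(2 1 3; -1 -1 2)], sign=-1
B: triangle coeff Δ(2,1,3) = 1/105; Σ_t [0,0]: t=0:+1/8 = 1/8; (3j)²=2/35 [(2 1 3; 0 1 -1)], sign=+1
I_A²/I_B² = (2/21)/(2/35) = 5/3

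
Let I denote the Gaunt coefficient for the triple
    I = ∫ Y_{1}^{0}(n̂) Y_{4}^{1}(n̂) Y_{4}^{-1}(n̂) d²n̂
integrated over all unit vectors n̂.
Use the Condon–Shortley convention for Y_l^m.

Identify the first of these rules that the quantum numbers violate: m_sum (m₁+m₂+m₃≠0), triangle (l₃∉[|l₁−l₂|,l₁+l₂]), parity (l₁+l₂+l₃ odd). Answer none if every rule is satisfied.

m₁+m₂+m₃ = 0 + 1 − 1 = 0  ✓
triangle: |1−4|=3 ≤ l₃=4 ≤ 1+4=5  ✓
parity: l₁+l₂+l₃ = 9 is odd  ✗

parity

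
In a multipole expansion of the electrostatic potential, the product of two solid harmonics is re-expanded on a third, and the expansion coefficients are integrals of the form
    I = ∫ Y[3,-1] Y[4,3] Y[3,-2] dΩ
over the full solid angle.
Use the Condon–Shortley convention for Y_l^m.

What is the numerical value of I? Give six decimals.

Rules hold: Σm=0, L=10 even, 1≤3≤7.
N = 7·9·7 = 441
Δ = 4!·2!·4!/11! = 1/34650
Racah Σ t=1..3: t=1:−1/72 t=2:+1/16 t=3:−1/72 = 5/144
⇒ 3j(3 4 3; 0 0 0)² = 2/77, sgn -1
Racah Σ t=3..4: t=3:−1/144 t=4:+1/288 = -1/288
⇒ 3j(3 4 3; -1 3 -2)² = 1/99, sgn +1
4πI² = N·(3j₀)²·(3jₘ)² = 14/121
I = -1·√(0.115702/4π) = -0.09595473

-0.095955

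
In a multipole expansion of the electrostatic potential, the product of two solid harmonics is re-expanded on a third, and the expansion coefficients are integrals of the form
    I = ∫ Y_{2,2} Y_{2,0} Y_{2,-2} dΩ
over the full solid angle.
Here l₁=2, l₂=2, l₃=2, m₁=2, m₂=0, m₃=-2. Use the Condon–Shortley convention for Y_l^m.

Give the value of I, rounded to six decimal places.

m-sum 0 ✓  L=6 even ✓  0≤2≤4 ✓
Π(2lᵢ+1) = 5×5×5 = 125
triangle coeff Δ(2,2,2) = 1/630
Σ_t [0,2]: t=0:+1/8 t=1:−1/1 t=2:+1/8 = -3/4
(3j)²=2/35 [(2 2 2; 0 0 0)], sign=-1
Σ_t [0,0]: t=0:+1/8 = 1/8
(3j)²=2/35 [(2 2 2; 2 0 -2)], sign=+1
⇒ 4πI² = 20/49
I = (-1)√(20/49/(4π)) = -0.18022375

-0.180224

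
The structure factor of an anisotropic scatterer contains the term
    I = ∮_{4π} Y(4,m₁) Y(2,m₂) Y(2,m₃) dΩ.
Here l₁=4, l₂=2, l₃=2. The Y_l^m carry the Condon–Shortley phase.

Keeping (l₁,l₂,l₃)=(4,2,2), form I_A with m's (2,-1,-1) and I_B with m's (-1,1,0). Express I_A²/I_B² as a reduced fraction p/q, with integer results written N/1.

Same 4,2,2: normalisation and zero-m 3j drop out of the ratio.
A: Δ: 4! 4! 0! / 9! → 1/630; sum: t=1:−1/36 = -1/36; 3j²(4 2 2; 2 -1 -1) = Δ·Π!·Σ² = 4/63  (sign +1)
B: Δ: 4! 4! 0! / 9! → 1/630; sum: t=3:−1/24 = -1/24; 3j²(4 2 2; -1 1 0) = Δ·Π!·Σ² = 1/21  (sign -1)
I_A²/I_B² = (4/63)/(1/21) = 4/3

4/3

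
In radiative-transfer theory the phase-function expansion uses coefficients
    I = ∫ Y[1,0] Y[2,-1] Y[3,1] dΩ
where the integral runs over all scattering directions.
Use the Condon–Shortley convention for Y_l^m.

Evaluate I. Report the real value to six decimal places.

m-sum 0 ✓  L=6 even ✓  1≤3≤3 ✓
Π(2lᵢ+1) = 3×5×7 = 105
triangle coeff Δ(1,2,3) = 1/105
Σ_t [0,0]: t=0:+1/4 = 1/4
(3j)²=3/35 [(1 2 3; 0 0 0)], sign=-1
Σ_t [0,0]: t=0:+1/6 = 1/6
(3j)²=8/105 [(1 2 3; 0 -1 1)], sign=+1
⇒ 4πI² = 24/35
I = (-1)√(24/35/(4π)) = -0.23359668

-0.233597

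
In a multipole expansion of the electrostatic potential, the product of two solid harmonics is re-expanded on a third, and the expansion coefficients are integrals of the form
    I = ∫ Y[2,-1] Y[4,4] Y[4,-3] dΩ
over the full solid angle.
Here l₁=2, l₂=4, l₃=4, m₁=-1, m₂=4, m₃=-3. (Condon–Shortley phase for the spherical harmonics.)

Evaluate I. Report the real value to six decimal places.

0.198645

Rules hold: Σm=0, L=10 even, 2≤4≤6.
N = 5·9·9 = 405
Δ = 2!·2!·6!/11! = 1/13860
Racah Σ t=0..2: t=0:+1/192 t=1:−1/36 t=2:+1/192 = -5/288
⇒ 3j(2 4 4; 0 0 0)² = 20/693, sgn -1
Racah Σ t=2..2: t=2:+1/1440 = 1/1440
⇒ 3j(2 4 4; -1 4 -3)² = 7/165, sgn -1
4πI² = N·(3j₀)²·(3jₘ)² = 60/121
I = +1·√(0.495868/4π) = 0.19864517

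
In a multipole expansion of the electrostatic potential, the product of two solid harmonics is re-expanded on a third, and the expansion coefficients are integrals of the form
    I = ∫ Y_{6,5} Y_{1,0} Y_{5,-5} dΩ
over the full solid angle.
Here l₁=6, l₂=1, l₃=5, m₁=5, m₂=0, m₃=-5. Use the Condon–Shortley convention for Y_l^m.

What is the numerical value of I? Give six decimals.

-0.135514

Checks pass: Σm=0; 12 even; l₃=5∈[5,7].
(2·6+1)(2·1+1)(2·5+1) = 429
Δ: 2! 10! 0! / 13! → 1/858
sum: t=1:−1/14400 = -1/14400
3j²(6 1 5; 0 0 0) = Δ·Π!·Σ² = 6/143  (sign +1)
sum: t=1:−1/3628800 = -1/3628800
3j²(6 1 5; 5 0 -5) = Δ·Π!·Σ² = 1/78  (sign -1)
combine: 4πI² = 429·6/143·1/78 = 3/13
take √, sign -1: I = -0.13551395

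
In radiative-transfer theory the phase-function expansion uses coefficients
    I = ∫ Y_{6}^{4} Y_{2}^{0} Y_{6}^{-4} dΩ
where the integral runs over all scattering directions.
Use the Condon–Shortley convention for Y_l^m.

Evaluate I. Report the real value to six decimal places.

-0.022938

Checks pass: Σm=0; 14 even; l₃=6∈[4,8].
(2·6+1)(2·2+1)(2·6+1) = 845
Δ: 2! 10! 2! / 15! → 1/90090
sum: t=0:+1/69120 t=1:−1/14400 t=2:+1/69120 = -7/172800
3j²(6 2 6; 0 0 0) = Δ·Π!·Σ² = 14/715  (sign -1)
sum: t=0:+1/322560 t=1:−1/362880 t=2:+1/14515200 = 1/2419200
3j²(6 2 6; 4 0 -4) = Δ·Π!·Σ² = 2/5005  (sign +1)
combine: 4πI² = 845·14/715·2/5005 = 4/605
take √, sign -1: I = -0.02293757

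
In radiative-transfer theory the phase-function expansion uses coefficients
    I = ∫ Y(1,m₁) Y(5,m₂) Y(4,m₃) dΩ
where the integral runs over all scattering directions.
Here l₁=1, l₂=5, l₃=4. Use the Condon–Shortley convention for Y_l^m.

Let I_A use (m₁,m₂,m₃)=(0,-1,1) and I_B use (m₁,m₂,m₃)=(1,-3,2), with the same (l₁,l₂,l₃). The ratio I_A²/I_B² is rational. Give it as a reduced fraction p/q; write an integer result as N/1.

6/7

l's match ⇒ only the (l;m) 3-j factors differ between A and B.
A: triangle coeff Δ(1,5,4) = 1/495; Σ_t [1,1]: t=1:−1/720 = -1/720; (3j)²=8/165 [(1 5 4; 0 -1 1)], sign=+1
B: triangle coeff Δ(1,5,4) = 1/495; Σ_t [0,0]: t=0:+1/2880 = 1/2880; (3j)²=28/495 [(1 5 4; 1 -3 2)], sign=+1
I_A²/I_B² = (8/165)/(28/495) = 6/7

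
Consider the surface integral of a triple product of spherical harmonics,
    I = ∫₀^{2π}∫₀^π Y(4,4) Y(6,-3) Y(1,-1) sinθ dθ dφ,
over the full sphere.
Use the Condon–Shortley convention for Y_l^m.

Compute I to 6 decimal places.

l₃=1 ∉ [2,10] — triangle fails ⇒ I = 0

0.000000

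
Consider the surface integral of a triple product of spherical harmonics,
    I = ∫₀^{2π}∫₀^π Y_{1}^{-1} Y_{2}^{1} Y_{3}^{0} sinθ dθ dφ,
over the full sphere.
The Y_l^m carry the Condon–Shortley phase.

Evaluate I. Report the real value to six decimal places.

0.143048

Rules hold: Σm=0, L=6 even, 1≤3≤3.
N = 3·5·7 = 105
Δ = 0!·2!·4!/7! = 1/105
Racah Σ t=0..0: t=0:+1/4 = 1/4
⇒ 3j(1 2 3; 0 0 0)² = 3/35, sgn -1
Racah Σ t=0..0: t=0:+1/12 = 1/12
⇒ 3j(1 2 3; -1 1 0)² = 1/35, sgn -1
4πI² = N·(3j₀)²·(3jₘ)² = 9/35
I = +1·√(0.257143/4π) = 0.14304817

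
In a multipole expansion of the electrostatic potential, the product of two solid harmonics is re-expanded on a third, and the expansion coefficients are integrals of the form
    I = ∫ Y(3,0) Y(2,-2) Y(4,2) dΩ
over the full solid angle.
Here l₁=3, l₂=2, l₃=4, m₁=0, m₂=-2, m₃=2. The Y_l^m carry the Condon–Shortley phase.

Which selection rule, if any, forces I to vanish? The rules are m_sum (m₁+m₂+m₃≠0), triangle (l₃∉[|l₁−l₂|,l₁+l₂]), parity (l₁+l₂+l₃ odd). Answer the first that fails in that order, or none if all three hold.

azimuthal sum: 0 − 2 + 2 = 0  ✓
1 ≤ 4 ≤ 5 (triangle on l)  ✓
L = 3 + 2 + 4 = 9 (odd)  ✗

parity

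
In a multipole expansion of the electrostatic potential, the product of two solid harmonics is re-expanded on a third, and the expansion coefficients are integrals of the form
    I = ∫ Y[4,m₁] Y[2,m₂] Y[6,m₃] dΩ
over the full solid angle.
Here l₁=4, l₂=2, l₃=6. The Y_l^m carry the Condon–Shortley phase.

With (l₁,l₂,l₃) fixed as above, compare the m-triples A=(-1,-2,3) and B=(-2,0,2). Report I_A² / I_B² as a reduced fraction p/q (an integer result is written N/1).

3/4

Shared (l₁,l₂,l₃)=(4,2,6): N and (l;000)² cancel in I_A²/I_B².
A: Δ = 0!·8!·4!/13! = 1/6435; Racah Σ t=0..0: t=0:+1/17280 = 1/17280; ⇒ 3j(4 2 6; -1 -2 3)² = 14/715, sgn -1
B: Δ = 0!·8!·4!/13! = 1/6435; Racah Σ t=0..0: t=0:+1/5760 = 1/5760; ⇒ 3j(4 2 6; -2 0 2)² = 56/2145, sgn +1
I_A²/I_B² = (14/715)/(56/2145) = 3/4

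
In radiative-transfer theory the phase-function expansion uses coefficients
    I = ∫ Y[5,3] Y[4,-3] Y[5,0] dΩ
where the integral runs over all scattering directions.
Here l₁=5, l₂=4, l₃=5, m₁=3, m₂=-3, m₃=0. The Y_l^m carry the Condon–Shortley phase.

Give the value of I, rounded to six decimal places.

m-sum 0 ✓  L=14 even ✓  1≤5≤9 ✓
Π(2lᵢ+1) = 11×9×11 = 1089
triangle coeff Δ(5,4,5) = 1/3153150
Σ_t [0,4]: t=0:+1/69120 t=1:−1/1728 t=2:+1/576 t=3:−1/1728 t=4:+1/69120 = 7/11520
(3j)²=2/143 [(5 4 5; 0 0 0)], sign=-1
Σ_t [0,1]: t=0:+1/6912 t=1:−1/17280 = 1/11520
(3j)²=2/143 [(5 4 5; 3 -3 0)], sign=-1
⇒ 4πI² = 36/169
I = (+1)√(36/169/(4π)) = 0.13019760

0.130198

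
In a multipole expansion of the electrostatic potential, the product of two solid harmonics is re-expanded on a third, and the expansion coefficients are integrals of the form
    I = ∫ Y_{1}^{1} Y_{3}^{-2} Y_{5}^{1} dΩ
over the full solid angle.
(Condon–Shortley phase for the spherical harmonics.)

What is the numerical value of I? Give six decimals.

triangle: need 2≤l₃≤4, have 5; I=0

0.000000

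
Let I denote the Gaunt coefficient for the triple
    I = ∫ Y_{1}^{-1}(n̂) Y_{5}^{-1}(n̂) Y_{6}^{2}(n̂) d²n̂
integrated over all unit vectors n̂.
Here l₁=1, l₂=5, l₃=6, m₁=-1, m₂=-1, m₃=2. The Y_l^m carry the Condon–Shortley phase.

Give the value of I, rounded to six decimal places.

Checks pass: Σm=0; 12 even; l₃=6∈[4,6].
(2·1+1)(2·5+1)(2·6+1) = 429
Δ: 0! 2! 10! / 13! → 1/858
sum: t=0:+1/14400 = 1/14400
3j²(1 5 6; 0 0 0) = Δ·Π!·Σ² = 6/143  (sign +1)
sum: t=0:+1/34560 = 1/34560
3j²(1 5 6; -1 -1 2) = Δ·Π!·Σ² = 14/429  (sign +1)
combine: 4πI² = 429·6/143·14/429 = 84/143
take √, sign +1: I = 0.21620548

0.216205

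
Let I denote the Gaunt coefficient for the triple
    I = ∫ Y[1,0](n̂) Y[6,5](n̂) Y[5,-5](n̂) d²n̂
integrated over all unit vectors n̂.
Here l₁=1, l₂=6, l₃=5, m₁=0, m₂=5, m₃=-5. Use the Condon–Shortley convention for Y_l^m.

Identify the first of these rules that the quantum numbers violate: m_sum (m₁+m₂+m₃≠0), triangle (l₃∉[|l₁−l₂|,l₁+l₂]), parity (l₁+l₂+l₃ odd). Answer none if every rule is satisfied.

m₁+m₂+m₃ = 0 + 5 − 5 = 0  ✓
triangle: |1−6|=5 ≤ l₃=5 ≤ 1+6=7  ✓
parity: l₁+l₂+l₃ = 12 is even  ✓

none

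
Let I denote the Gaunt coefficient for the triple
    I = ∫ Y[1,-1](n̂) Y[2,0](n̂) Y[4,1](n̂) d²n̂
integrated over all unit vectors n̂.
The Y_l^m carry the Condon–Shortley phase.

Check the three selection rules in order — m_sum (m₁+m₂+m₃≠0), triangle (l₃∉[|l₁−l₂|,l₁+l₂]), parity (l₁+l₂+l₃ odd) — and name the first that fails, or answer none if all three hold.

triangle

Σmᵢ = 0  ✓
l₃∈[|l₁−l₂|,l₁+l₂]=[1,3], have l₃=4  ✗
Σlᵢ = 7 ⇒ odd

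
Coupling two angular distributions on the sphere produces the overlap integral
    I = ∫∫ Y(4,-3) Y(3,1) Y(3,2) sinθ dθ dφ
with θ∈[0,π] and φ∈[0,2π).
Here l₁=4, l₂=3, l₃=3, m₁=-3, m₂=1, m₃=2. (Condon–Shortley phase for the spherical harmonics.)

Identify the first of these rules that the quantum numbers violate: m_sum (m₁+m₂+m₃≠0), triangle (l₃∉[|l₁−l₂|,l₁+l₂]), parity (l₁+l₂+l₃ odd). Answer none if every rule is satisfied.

Σmᵢ = 0  ✓
l₃∈[|l₁−l₂|,l₁+l₂]=[1,7], have l₃=3  ✓
Σlᵢ = 10 ⇒ even  ✓

none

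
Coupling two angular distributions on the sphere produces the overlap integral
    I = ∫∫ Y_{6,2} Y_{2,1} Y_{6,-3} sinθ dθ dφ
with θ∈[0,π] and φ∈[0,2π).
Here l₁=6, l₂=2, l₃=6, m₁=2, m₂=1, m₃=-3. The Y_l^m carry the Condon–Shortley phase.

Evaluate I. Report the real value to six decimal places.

Checks pass: Σm=0; 14 even; l₃=6∈[4,8].
(2·6+1)(2·2+1)(2·6+1) = 845
Δ: 2! 10! 2! / 15! → 1/90090
sum: t=0:+1/69120 t=1:−1/14400 t=2:+1/69120 = -7/172800
3j²(6 2 6; 0 0 0) = Δ·Π!·Σ² = 14/715  (sign -1)
sum: t=1:−1/60480 t=2:+1/161280 = -1/96768
3j²(6 2 6; 2 1 -3) = Δ·Π!·Σ² = 15/1001  (sign +1)
combine: 4πI² = 845·14/715·15/1001 = 30/121
take √, sign -1: I = -0.14046335

-0.140463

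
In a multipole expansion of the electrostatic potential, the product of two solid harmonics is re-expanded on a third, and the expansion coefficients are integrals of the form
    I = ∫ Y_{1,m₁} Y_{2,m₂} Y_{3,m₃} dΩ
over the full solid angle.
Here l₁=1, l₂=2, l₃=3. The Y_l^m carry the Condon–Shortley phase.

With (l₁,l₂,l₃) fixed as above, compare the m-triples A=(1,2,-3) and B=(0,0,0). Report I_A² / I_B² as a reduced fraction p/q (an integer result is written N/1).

5/3

Shared (l₁,l₂,l₃)=(1,2,3): N and (l;000)² cancel in I_A²/I_B².
A: Δ = 0!·2!·4!/7! = 1/105; Racah Σ t=0..0: t=0:+1/48 = 1/48; ⇒ 3j(1 2 3; 1 2 -3)² = 1/7, sgn +1
B: Δ = 0!·2!·4!/7! = 1/105; Racah Σ t=0..0: t=0:+1/4 = 1/4; ⇒ 3j(1 2 3; 0 0 0)² = 3/35, sgn -1
I_A²/I_B² = (1/7)/(3/35) = 5/3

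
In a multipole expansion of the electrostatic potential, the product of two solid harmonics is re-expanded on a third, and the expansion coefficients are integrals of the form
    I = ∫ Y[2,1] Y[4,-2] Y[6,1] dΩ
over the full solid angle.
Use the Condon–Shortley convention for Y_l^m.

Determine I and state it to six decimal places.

-0.133065

Checks pass: Σm=0; 12 even; l₃=6∈[2,6].
(2·2+1)(2·4+1)(2·6+1) = 585
Δ: 0! 4! 8! / 13! → 1/6435
sum: t=0:+1/2304 = 1/2304
3j²(2 4 6; 0 0 0) = Δ·Π!·Σ² = 5/143  (sign +1)
sum: t=0:+1/8640 = 1/8640
3j²(2 4 6; 1 -2 1) = Δ·Π!·Σ² = 14/1287  (sign -1)
combine: 4πI² = 585·5/143·14/1287 = 350/1573
take √, sign -1: I = -0.13306527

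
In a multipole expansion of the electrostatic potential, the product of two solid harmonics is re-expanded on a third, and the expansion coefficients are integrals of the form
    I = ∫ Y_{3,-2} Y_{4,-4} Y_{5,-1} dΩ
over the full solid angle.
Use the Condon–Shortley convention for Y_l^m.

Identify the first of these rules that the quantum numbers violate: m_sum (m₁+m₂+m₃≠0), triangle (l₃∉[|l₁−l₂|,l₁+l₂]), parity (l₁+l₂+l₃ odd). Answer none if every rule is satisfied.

m₁+m₂+m₃ = -2 − 4 − 1 = -7  ✗
triangle: |3−4|=1 ≤ l₃=5 ≤ 3+4=7
parity: l₁+l₂+l₃ = 12 is even

m_sum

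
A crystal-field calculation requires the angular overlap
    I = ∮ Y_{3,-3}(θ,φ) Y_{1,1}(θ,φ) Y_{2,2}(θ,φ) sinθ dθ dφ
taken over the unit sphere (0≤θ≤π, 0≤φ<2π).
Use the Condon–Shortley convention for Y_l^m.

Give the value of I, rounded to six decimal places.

-0.319865

Checks pass: Σm=0; 6 even; l₃=2∈[2,4].
(2·3+1)(2·1+1)(2·2+1) = 105
Δ: 2! 4! 0! / 7! → 1/105
sum: t=1:−1/4 = -1/4
3j²(3 1 2; 0 0 0) = Δ·Π!·Σ² = 3/35  (sign -1)
sum: t=2:+1/48 = 1/48
3j²(3 1 2; -3 1 2) = Δ·Π!·Σ² = 1/7  (sign +1)
combine: 4πI² = 105·3/35·1/7 = 9/7
take √, sign -1: I = -0.31986543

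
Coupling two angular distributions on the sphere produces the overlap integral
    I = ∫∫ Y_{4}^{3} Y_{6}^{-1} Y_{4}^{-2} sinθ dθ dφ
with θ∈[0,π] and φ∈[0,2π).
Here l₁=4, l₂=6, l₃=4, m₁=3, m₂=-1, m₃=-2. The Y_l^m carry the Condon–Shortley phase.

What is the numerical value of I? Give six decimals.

0.160153

Rules hold: Σm=0, L=14 even, 2≤4≤10.
N = 9·13·9 = 1053
Δ = 6!·2!·6!/15! = 1/1261260
Racah Σ t=2..4: t=2:+1/4608 t=3:−1/1296 t=4:+1/4608 = -7/20736
⇒ 3j(4 6 4; 0 0 0)² = 20/1287, sgn -1
Racah Σ t=0..1: t=0:+1/86400 t=1:−1/11520 = -13/172800
⇒ 3j(4 6 4; 3 -1 -2)² = 13/660, sgn -1
4πI² = N·(3j₀)²·(3jₘ)² = 39/121
I = +1·√(0.322314/4π) = 0.16015286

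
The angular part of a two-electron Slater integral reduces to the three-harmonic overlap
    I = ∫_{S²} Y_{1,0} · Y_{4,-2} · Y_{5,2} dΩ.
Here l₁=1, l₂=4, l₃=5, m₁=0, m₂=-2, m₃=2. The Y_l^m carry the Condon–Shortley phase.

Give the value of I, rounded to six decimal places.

0.225034

m-sum 0 ✓  L=10 even ✓  3≤5≤5 ✓
Π(2lᵢ+1) = 3×9×11 = 297
triangle coeff Δ(1,4,5) = 1/495
Σ_t [0,0]: t=0:+1/576 = 1/576
(3j)²=5/99 [(1 4 5; 0 0 0)], sign=-1
Σ_t [0,0]: t=0:+1/1440 = 1/1440
(3j)²=7/165 [(1 4 5; 0 -2 2)], sign=-1
⇒ 4πI² = 7/11
I = (+1)√(7/11/(4π)) = 0.22503380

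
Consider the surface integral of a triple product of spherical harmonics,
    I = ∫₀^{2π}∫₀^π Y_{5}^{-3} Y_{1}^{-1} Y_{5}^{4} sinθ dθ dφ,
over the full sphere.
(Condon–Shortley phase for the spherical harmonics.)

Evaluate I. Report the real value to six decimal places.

l₁+l₂+l₃=11 is odd: 3j(l;000)=0 ⇒ I=0

0.000000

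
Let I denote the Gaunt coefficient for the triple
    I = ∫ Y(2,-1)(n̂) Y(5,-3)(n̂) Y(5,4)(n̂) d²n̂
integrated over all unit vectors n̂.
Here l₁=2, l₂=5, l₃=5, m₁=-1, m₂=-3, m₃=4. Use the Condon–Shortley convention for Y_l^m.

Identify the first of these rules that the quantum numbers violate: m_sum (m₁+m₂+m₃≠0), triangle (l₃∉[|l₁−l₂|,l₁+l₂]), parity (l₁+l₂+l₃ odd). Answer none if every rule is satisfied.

m₁+m₂+m₃ = -1 − 3 + 4 = 0  ✓
triangle: |2−5|=3 ≤ l₃=5 ≤ 2+5=7  ✓
parity: l₁+l₂+l₃ = 12 is even  ✓

none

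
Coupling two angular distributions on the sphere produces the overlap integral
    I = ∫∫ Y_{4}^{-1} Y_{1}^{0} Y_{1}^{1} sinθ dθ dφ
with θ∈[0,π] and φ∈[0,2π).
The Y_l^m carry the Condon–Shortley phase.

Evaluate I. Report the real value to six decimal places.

|4−1|≤1≤4+1 violated ⇒ I = 0

0.000000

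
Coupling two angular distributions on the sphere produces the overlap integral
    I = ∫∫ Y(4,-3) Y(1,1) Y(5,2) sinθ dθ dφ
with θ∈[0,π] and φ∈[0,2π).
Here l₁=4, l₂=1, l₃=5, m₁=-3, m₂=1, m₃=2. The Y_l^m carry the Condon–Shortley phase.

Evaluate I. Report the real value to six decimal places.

m-sum 0 ✓  L=10 even ✓  3≤5≤5 ✓
Π(2lᵢ+1) = 9×3×11 = 297
triangle coeff Δ(4,1,5) = 1/495
Σ_t [0,0]: t=0:+1/576 = 1/576
(3j)²=5/99 [(4 1 5; 0 0 0)], sign=-1
Σ_t [0,0]: t=0:+1/10080 = 1/10080
(3j)²=1/165 [(4 1 5; -3 1 2)], sign=-1
⇒ 4πI² = 1/11
I = (+1)√(1/11/(4π)) = 0.08505478

0.085055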